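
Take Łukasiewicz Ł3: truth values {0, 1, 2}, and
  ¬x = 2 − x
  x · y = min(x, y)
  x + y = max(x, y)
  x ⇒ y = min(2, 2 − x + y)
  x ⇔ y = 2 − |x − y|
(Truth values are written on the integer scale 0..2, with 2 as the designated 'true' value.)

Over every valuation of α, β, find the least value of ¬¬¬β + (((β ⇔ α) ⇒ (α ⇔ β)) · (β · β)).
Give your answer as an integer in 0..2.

Take α = 0, β = 1:
¬β = ¬1 = 1
¬¬β = ¬1 = 1
¬¬¬β = ¬1 = 1
β ⇔ α = 1 ⇔ 0 = 1
α ⇔ β = 0 ⇔ 1 = 1
(β ⇔ α) ⇒ (α ⇔ β) = 1 ⇒ 1 = 2
β · β = 1 · 1 = 1
((β ⇔ α) ⇒ (α ⇔ β)) · (β · β) = 2 · 1 = 1
¬¬¬β + (((β ⇔ α) ⇒ (α ⇔ β)) · (β · β)) = 1 + 1 = 1
No assignment yields a value below 1, so this is the minimum.

1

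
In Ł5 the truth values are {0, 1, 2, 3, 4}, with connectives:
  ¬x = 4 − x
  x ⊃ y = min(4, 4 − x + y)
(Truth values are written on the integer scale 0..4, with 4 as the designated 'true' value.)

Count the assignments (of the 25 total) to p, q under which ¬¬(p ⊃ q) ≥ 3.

value 4: 15 assignments (counts)
value 3: 4 assignments (counts)
value 2: 3 assignments
value 1: 2 assignments
value 0: 1 assignment
So 19 of the 25 assignments meet the threshold.

19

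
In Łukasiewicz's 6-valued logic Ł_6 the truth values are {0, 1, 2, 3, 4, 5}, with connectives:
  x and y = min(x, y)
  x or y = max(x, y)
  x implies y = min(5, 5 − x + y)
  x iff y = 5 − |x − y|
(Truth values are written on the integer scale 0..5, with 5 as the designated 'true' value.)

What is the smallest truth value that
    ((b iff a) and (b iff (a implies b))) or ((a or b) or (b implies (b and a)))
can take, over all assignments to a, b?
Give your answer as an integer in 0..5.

3

Take a = 0, b = 2:
b iff a = 2 iff 0 = 3
a implies b = 0 implies 2 = 5
b iff (a implies b) = 2 iff 5 = 2
(b iff a) and (b iff (a implies b)) = 3 and 2 = 2
a or b = 0 or 2 = 2
b and a = 2 and 0 = 0
b implies (b and a) = 2 implies 0 = 3
(a or b) or (b implies (b and a)) = 2 or 3 = 3
((b iff a) and (b iff (a implies b))) or ((a or b) or (b implies (b and a))) = 2 or 3 = 3
No assignment yields a value below 3, so this is the minimum.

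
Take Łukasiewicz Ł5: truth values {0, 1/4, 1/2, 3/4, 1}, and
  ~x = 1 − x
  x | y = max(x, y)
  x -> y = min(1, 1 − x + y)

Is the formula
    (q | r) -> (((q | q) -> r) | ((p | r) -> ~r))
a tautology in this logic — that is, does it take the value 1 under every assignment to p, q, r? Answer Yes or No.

Counterexample: take p = 0, q = 1, r = 3/4.
q | r = 1 | 3/4 = 1
q | q = 1 | 1 = 1
(q | q) -> r = 1 -> 3/4 = 3/4
p | r = 0 | 3/4 = 3/4
~r = ~3/4 = 1/4
(p | r) -> ~r = 3/4 -> 1/4 = 1/2
((q | q) -> r) | ((p | r) -> ~r) = 3/4 | 1/2 = 3/4
(q | r) -> (((q | q) -> r) | ((p | r) -> ~r)) = 1 -> 3/4 = 3/4
This gives 3/4 ≠ 1.

No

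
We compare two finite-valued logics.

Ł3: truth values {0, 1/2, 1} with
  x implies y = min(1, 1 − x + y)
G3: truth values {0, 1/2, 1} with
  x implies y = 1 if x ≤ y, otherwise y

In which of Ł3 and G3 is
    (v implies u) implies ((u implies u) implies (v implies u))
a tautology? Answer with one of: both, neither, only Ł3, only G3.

both

In Ł3: every assignment gives 1 — tautology.
In G3: every assignment gives 1 — tautology.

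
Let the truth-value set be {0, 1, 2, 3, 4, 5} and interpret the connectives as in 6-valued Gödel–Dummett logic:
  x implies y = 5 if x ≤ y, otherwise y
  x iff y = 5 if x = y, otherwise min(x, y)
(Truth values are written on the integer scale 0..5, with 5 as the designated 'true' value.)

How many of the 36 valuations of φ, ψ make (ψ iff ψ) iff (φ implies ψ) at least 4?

22

value 5: 21 assignments (counts)
value 4: 1 assignment (counts)
value 3: 2 assignments
value 2: 3 assignments
value 1: 4 assignments
value 0: 5 assignments
So 22 of the 36 assignments meet the threshold.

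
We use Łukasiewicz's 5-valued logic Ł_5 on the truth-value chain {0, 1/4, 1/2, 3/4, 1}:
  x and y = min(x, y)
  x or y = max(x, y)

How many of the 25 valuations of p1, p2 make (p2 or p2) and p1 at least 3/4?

4

value 1: 1 assignment (counts)
value 3/4: 3 assignments (counts)
value 1/2: 5 assignments
value 1/4: 7 assignments
value 0: 9 assignments
So 4 of the 25 assignments meet the threshold.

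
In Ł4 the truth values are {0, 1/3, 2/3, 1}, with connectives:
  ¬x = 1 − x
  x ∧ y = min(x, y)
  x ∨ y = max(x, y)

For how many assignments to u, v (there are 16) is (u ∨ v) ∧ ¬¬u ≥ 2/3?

8

u = 0, v = 0 ↦ 0  <
u = 0, v = 1/3 ↦ 0  <
u = 0, v = 2/3 ↦ 0  <
u = 0, v = 1 ↦ 0  <
u = 1/3, v = 0 ↦ 1/3  <
u = 1/3, v = 1/3 ↦ 1/3  <
u = 1/3, v = 2/3 ↦ 1/3  <
u = 1/3, v = 1 ↦ 1/3  <
u = 2/3, v = 0 ↦ 2/3  ≥
u = 2/3, v = 1/3 ↦ 2/3  ≥
u = 2/3, v = 2/3 ↦ 2/3  ≥
u = 2/3, v = 1 ↦ 2/3  ≥
u = 1, v = 0 ↦ 1  ≥
u = 1, v = 1/3 ↦ 1  ≥
u = 1, v = 2/3 ↦ 1  ≥
u = 1, v = 1 ↦ 1  ≥
So 8 of the 16 assignments meet the threshold.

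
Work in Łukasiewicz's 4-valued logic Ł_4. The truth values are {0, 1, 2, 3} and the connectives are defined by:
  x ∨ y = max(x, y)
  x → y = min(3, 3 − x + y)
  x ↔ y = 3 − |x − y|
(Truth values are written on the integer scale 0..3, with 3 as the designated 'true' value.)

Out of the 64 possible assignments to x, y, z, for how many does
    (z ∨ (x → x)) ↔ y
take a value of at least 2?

value 3: 16 assignments (counts)
value 2: 16 assignments (counts)
value 1: 16 assignments
value 0: 16 assignments
So 32 of the 64 assignments meet the threshold.

32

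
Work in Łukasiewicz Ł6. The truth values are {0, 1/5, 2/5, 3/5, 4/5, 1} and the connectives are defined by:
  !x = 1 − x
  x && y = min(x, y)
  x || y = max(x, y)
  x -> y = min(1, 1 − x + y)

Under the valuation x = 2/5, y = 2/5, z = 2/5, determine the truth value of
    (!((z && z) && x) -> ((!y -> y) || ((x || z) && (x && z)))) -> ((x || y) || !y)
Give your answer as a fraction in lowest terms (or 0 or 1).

z && z = 2/5 && 2/5 = 2/5
(z && z) && x = 2/5 && 2/5 = 2/5
!((z && z) && x) = !2/5 = 3/5
!y = !2/5 = 3/5
!y -> y = 3/5 -> 2/5 = 4/5
x || z = 2/5 || 2/5 = 2/5
x && z = 2/5 && 2/5 = 2/5
(x || z) && (x && z) = 2/5 && 2/5 = 2/5
(!y -> y) || ((x || z) && (x && z)) = 4/5 || 2/5 = 4/5
!((z && z) && x) -> ((!y -> y) || ((x || z) && (x && z))) = 3/5 -> 4/5 = 1
x || y = 2/5 || 2/5 = 2/5
!y = !2/5 = 3/5
(x || y) || !y = 2/5 || 3/5 = 3/5
(!((z && z) && x) -> ((!y -> y) || ((x || z) && (x && z)))) -> ((x || y) || !y) = 1 -> 3/5 = 3/5

3/5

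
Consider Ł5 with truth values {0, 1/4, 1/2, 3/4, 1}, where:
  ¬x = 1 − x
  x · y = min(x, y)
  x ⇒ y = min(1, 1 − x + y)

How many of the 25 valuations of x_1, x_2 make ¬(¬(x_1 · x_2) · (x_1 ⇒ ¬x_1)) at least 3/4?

7

value 1: 5 assignments (counts)
value 3/4: 2 assignments (counts)
value 1/2: 6 assignments
value 1/4: 5 assignments
value 0: 7 assignments
So 7 of the 25 assignments meet the threshold.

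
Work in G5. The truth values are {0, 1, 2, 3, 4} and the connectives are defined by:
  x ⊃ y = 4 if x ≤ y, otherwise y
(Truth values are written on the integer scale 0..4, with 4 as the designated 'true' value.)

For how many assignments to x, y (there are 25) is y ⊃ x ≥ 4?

value 4: 15 assignments (counts)
value 3: 1 assignment
value 2: 2 assignments
value 1: 3 assignments
value 0: 4 assignments
So 15 of the 25 assignments meet the threshold.

15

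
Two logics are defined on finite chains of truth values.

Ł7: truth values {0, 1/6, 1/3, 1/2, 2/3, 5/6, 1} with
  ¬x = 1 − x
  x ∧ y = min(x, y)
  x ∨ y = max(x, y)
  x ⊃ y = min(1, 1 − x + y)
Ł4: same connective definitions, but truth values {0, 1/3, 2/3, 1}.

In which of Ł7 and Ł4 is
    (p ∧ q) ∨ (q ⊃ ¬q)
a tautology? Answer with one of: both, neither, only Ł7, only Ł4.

neither

In Ł7: at p = 0, q = 2/3 the value is 2/3 — not a tautology.
In Ł4: at p = 0, q = 2/3 the value is 2/3 — not a tautology.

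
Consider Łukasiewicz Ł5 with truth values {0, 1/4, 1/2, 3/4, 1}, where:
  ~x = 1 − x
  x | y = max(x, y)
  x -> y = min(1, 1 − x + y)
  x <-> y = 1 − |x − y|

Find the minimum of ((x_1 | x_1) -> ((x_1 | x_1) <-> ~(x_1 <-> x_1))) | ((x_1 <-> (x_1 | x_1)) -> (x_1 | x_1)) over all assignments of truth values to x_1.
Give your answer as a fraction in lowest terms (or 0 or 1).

Take x_1 = 3/4:
x_1 | x_1 = 3/4 | 3/4 = 3/4
x_1 | x_1 = 3/4 | 3/4 = 3/4
x_1 <-> x_1 = 3/4 <-> 3/4 = 1
~(x_1 <-> x_1) = ~1 = 0
(x_1 | x_1) <-> ~(x_1 <-> x_1) = 3/4 <-> 0 = 1/4
(x_1 | x_1) -> ((x_1 | x_1) <-> ~(x_1 <-> x_1)) = 3/4 -> 1/4 = 1/2
x_1 | x_1 = 3/4 | 3/4 = 3/4
x_1 <-> (x_1 | x_1) = 3/4 <-> 3/4 = 1
x_1 | x_1 = 3/4 | 3/4 = 3/4
(x_1 <-> (x_1 | x_1)) -> (x_1 | x_1) = 1 -> 3/4 = 3/4
((x_1 | x_1) -> ((x_1 | x_1) <-> ~(x_1 <-> x_1))) | ((x_1 <-> (x_1 | x_1)) -> (x_1 | x_1)) = 1/2 | 3/4 = 3/4
No assignment yields a value below 3/4, so this is the minimum.

3/4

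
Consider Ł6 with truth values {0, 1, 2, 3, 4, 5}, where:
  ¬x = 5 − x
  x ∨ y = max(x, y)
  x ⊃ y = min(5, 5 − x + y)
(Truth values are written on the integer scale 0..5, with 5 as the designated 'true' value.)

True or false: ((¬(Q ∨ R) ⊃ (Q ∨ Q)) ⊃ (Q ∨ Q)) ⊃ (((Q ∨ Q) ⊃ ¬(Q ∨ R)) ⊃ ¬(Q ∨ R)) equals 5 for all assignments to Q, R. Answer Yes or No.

Yes

At Q = 0, R = 3, for instance:
Q ∨ R = 0 ∨ 3 = 3
¬(Q ∨ R) = ¬3 = 2
Q ∨ Q = 0 ∨ 0 = 0
¬(Q ∨ R) ⊃ (Q ∨ Q) = 2 ⊃ 0 = 3
(¬(Q ∨ R) ⊃ (Q ∨ Q)) ⊃ (Q ∨ Q) = 3 ⊃ 0 = 2
(Q ∨ Q) ⊃ ¬(Q ∨ R) = 0 ⊃ 2 = 5
((Q ∨ Q) ⊃ ¬(Q ∨ R)) ⊃ ¬(Q ∨ R) = 5 ⊃ 2 = 2
((¬(Q ∨ R) ⊃ (Q ∨ Q)) ⊃ (Q ∨ Q)) ⊃ (((Q ∨ Q) ⊃ ¬(Q ∨ R)) ⊃ ¬(Q ∨ R)) = 2 ⊃ 2 = 5
and checking the remaining 35 assignments likewise gives ≥ 5 in every case.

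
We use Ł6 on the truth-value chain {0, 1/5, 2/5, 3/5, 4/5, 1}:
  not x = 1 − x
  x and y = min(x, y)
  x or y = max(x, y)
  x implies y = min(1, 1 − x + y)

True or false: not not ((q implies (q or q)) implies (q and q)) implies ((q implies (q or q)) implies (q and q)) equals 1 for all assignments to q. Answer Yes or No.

q = 0 ↦ 1
q = 1/5 ↦ 1
q = 2/5 ↦ 1
q = 3/5 ↦ 1
q = 4/5 ↦ 1
q = 1 ↦ 1
Every assignment gives a value ≥ 1.

Yes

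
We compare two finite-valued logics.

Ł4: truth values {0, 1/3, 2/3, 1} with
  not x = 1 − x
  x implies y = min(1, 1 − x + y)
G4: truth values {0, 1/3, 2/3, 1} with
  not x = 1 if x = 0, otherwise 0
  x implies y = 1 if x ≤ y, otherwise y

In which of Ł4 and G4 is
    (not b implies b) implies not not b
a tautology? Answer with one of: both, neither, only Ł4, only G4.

In Ł4: at b = 1/3 the value is 2/3 — not a tautology.
In G4: every assignment gives 1 — tautology.

only G4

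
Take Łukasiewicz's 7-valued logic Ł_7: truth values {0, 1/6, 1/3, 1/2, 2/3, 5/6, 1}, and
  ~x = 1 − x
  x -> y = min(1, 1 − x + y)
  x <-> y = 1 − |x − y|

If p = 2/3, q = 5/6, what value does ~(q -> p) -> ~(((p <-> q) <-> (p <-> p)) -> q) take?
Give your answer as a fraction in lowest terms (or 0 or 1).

q -> p = 5/6 -> 2/3 = 5/6
~(q -> p) = ~5/6 = 1/6
p <-> q = 2/3 <-> 5/6 = 5/6
p <-> p = 2/3 <-> 2/3 = 1
(p <-> q) <-> (p <-> p) = 5/6 <-> 1 = 5/6
((p <-> q) <-> (p <-> p)) -> q = 5/6 -> 5/6 = 1
~(((p <-> q) <-> (p <-> p)) -> q) = ~1 = 0
~(q -> p) -> ~(((p <-> q) <-> (p <-> p)) -> q) = 1/6 -> 0 = 5/6

5/6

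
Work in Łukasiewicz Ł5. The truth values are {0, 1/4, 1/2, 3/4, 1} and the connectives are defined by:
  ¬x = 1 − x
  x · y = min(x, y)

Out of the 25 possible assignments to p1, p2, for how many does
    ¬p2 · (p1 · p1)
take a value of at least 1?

1

value 1: 1 assignment (counts)
value 3/4: 3 assignments
value 1/2: 5 assignments
value 1/4: 7 assignments
value 0: 9 assignments
So 1 of the 25 assignments meets the threshold.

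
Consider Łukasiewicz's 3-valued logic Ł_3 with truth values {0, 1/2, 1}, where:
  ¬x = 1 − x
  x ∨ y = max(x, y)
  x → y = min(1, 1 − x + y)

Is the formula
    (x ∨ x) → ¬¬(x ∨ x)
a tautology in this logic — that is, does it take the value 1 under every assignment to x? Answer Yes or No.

x = 0 ↦ 1
x = 1/2 ↦ 1
x = 1 ↦ 1
Every assignment gives a value ≥ 1.

Yes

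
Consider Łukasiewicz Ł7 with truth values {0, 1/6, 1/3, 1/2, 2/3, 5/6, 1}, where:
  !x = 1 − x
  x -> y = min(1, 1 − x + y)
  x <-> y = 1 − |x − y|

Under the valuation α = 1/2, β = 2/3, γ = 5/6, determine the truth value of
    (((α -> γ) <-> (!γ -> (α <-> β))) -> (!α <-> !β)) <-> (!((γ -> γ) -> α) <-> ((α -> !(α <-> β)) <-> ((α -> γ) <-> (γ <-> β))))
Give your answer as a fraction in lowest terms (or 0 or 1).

5/6

α -> γ = 1/2 -> 5/6 = 1
!γ = !5/6 = 1/6
α <-> β = 1/2 <-> 2/3 = 5/6
!γ -> (α <-> β) = 1/6 -> 5/6 = 1
(α -> γ) <-> (!γ -> (α <-> β)) = 1 <-> 1 = 1
!α = !1/2 = 1/2
!β = !2/3 = 1/3
!α <-> !β = 1/2 <-> 1/3 = 5/6
((α -> γ) <-> (!γ -> (α <-> β))) -> (!α <-> !β) = 1 -> 5/6 = 5/6
γ -> γ = 5/6 -> 5/6 = 1
(γ -> γ) -> α = 1 -> 1/2 = 1/2
!((γ -> γ) -> α) = !1/2 = 1/2
α <-> β = 1/2 <-> 2/3 = 5/6
!(α <-> β) = !5/6 = 1/6
α -> !(α <-> β) = 1/2 -> 1/6 = 2/3
α -> γ = 1/2 -> 5/6 = 1
γ <-> β = 5/6 <-> 2/3 = 5/6
(α -> γ) <-> (γ <-> β) = 1 <-> 5/6 = 5/6
(α -> !(α <-> β)) <-> ((α -> γ) <-> (γ <-> β)) = 2/3 <-> 5/6 = 5/6
!((γ -> γ) -> α) <-> ((α -> !(α <-> β)) <-> ((α -> γ) <-> (γ <-> β))) = 1/2 <-> 5/6 = 2/3
(((α -> γ) <-> (!γ -> (α <-> β))) -> (!α <-> !β)) <-> (!((γ -> γ) -> α) <-> ((α -> !(α <-> β)) <-> ((α -> γ) <-> (γ <-> β)))) = 5/6 <-> 2/3 = 5/6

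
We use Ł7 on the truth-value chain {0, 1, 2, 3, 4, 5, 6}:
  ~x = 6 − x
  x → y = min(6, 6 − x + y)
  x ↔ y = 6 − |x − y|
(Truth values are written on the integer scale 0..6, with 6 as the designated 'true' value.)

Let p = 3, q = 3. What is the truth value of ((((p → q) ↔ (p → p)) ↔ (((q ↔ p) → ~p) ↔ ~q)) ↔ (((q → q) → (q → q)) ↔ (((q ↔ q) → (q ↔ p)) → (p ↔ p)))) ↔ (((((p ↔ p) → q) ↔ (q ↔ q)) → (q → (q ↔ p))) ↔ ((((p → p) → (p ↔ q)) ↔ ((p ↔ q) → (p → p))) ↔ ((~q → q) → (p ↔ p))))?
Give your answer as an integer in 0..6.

6

p → q = 3 → 3 = 6
p → p = 3 → 3 = 6
(p → q) ↔ (p → p) = 6 ↔ 6 = 6
q ↔ p = 3 ↔ 3 = 6
~p = ~3 = 3
(q ↔ p) → ~p = 6 → 3 = 3
~q = ~3 = 3
((q ↔ p) → ~p) ↔ ~q = 3 ↔ 3 = 6
((p → q) ↔ (p → p)) ↔ (((q ↔ p) → ~p) ↔ ~q) = 6 ↔ 6 = 6
q → q = 3 → 3 = 6
q → q = 3 → 3 = 6
(q → q) → (q → q) = 6 → 6 = 6
q ↔ q = 3 ↔ 3 = 6
q ↔ p = 3 ↔ 3 = 6
(q ↔ q) → (q ↔ p) = 6 → 6 = 6
p ↔ p = 3 ↔ 3 = 6
((q ↔ q) → (q ↔ p)) → (p ↔ p) = 6 → 6 = 6
((q → q) → (q → q)) ↔ (((q ↔ q) → (q ↔ p)) → (p ↔ p)) = 6 ↔ 6 = 6
(((p → q) ↔ (p → p)) ↔ (((q ↔ p) → ~p) ↔ ~q)) ↔ (((q → q) → (q → q)) ↔ (((q ↔ q) → (q ↔ p)) → (p ↔ p))) = 6 ↔ 6 = 6
p ↔ p = 3 ↔ 3 = 6
(p ↔ p) → q = 6 → 3 = 3
q ↔ q = 3 ↔ 3 = 6
((p ↔ p) → q) ↔ (q ↔ q) = 3 ↔ 6 = 3
q ↔ p = 3 ↔ 3 = 6
q → (q ↔ p) = 3 → 6 = 6
(((p ↔ p) → q) ↔ (q ↔ q)) → (q → (q ↔ p)) = 3 → 6 = 6
p → p = 3 → 3 = 6
p ↔ q = 3 ↔ 3 = 6
(p → p) → (p ↔ q) = 6 → 6 = 6
p ↔ q = 3 ↔ 3 = 6
p → p = 3 → 3 = 6
(p ↔ q) → (p → p) = 6 → 6 = 6
((p → p) → (p ↔ q)) ↔ ((p ↔ q) → (p → p)) = 6 ↔ 6 = 6
~q = ~3 = 3
~q → q = 3 → 3 = 6
p ↔ p = 3 ↔ 3 = 6
(~q → q) → (p ↔ p) = 6 → 6 = 6
(((p → p) → (p ↔ q)) ↔ ((p ↔ q) → (p → p))) ↔ ((~q → q) → (p ↔ p)) = 6 ↔ 6 = 6
((((p ↔ p) → q) ↔ (q ↔ q)) → (q → (q ↔ p))) ↔ ((((p → p) → (p ↔ q)) ↔ ((p ↔ q) → (p → p))) ↔ ((~q → q) → (p ↔ p))) = 6 ↔ 6 = 6
((((p → q) ↔ (p → p)) ↔ (((q ↔ p) → ~p) ↔ ~q)) ↔ (((q → q) → (q → q)) ↔ (((q ↔ q) → (q ↔ p)) → (p ↔ p)))) ↔ (((((p ↔ p) → q) ↔ (q ↔ q)) → (q → (q ↔ p))) ↔ ((((p → p) → (p ↔ q)) ↔ ((p ↔ q) → (p → p))) ↔ ((~q → q) → (p ↔ p)))) = 6 ↔ 6 = 6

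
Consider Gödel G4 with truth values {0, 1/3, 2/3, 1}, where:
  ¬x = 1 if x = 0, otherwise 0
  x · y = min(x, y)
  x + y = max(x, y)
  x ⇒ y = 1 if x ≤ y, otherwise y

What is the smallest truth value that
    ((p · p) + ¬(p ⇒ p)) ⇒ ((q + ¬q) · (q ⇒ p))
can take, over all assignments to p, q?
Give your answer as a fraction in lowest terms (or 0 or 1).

1/3

Take p = 2/3, q = 1/3:
p · p = 2/3 · 2/3 = 2/3
p ⇒ p = 2/3 ⇒ 2/3 = 1
¬(p ⇒ p) = ¬1 = 0
(p · p) + ¬(p ⇒ p) = 2/3 + 0 = 2/3
¬q = ¬1/3 = 0
q + ¬q = 1/3 + 0 = 1/3
q ⇒ p = 1/3 ⇒ 2/3 = 1
(q + ¬q) · (q ⇒ p) = 1/3 · 1 = 1/3
((p · p) + ¬(p ⇒ p)) ⇒ ((q + ¬q) · (q ⇒ p)) = 2/3 ⇒ 1/3 = 1/3
No assignment yields a value below 1/3, so this is the minimum.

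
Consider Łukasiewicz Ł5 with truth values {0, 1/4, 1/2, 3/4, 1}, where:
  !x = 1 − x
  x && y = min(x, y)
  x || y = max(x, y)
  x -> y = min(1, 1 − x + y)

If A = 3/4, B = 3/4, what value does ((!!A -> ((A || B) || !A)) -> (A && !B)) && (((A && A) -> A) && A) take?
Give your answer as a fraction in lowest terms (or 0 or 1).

1/4

!A = !3/4 = 1/4
!!A = !1/4 = 3/4
A || B = 3/4 || 3/4 = 3/4
!A = !3/4 = 1/4
(A || B) || !A = 3/4 || 1/4 = 3/4
!!A -> ((A || B) || !A) = 3/4 -> 3/4 = 1
!B = !3/4 = 1/4
A && !B = 3/4 && 1/4 = 1/4
(!!A -> ((A || B) || !A)) -> (A && !B) = 1 -> 1/4 = 1/4
A && A = 3/4 && 3/4 = 3/4
(A && A) -> A = 3/4 -> 3/4 = 1
((A && A) -> A) && A = 1 && 3/4 = 3/4
((!!A -> ((A || B) || !A)) -> (A && !B)) && (((A && A) -> A) && A) = 1/4 && 3/4 = 1/4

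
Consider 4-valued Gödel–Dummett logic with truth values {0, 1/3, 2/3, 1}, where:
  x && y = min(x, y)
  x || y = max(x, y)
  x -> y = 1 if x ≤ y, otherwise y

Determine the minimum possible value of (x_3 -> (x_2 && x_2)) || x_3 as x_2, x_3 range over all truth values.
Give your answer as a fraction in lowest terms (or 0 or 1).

1/3

Take x_2 = 0, x_3 = 1/3:
x_2 && x_2 = 0 && 0 = 0
x_3 -> (x_2 && x_2) = 1/3 -> 0 = 0
(x_3 -> (x_2 && x_2)) || x_3 = 0 || 1/3 = 1/3
No assignment yields a value below 1/3, so this is the minimum.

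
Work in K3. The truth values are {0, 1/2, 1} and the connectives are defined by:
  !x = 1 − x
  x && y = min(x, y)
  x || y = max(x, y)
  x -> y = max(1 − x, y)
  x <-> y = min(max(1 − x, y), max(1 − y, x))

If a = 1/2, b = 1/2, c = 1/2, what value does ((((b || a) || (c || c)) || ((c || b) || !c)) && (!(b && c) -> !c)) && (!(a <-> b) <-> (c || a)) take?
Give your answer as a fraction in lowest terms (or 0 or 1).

b || a = 1/2 || 1/2 = 1/2
c || c = 1/2 || 1/2 = 1/2
(b || a) || (c || c) = 1/2 || 1/2 = 1/2
c || b = 1/2 || 1/2 = 1/2
!c = !1/2 = 1/2
(c || b) || !c = 1/2 || 1/2 = 1/2
((b || a) || (c || c)) || ((c || b) || !c) = 1/2 || 1/2 = 1/2
b && c = 1/2 && 1/2 = 1/2
!(b && c) = !1/2 = 1/2
!c = !1/2 = 1/2
!(b && c) -> !c = 1/2 -> 1/2 = 1/2
(((b || a) || (c || c)) || ((c || b) || !c)) && (!(b && c) -> !c) = 1/2 && 1/2 = 1/2
a <-> b = 1/2 <-> 1/2 = 1/2
!(a <-> b) = !1/2 = 1/2
c || a = 1/2 || 1/2 = 1/2
!(a <-> b) <-> (c || a) = 1/2 <-> 1/2 = 1/2
((((b || a) || (c || c)) || ((c || b) || !c)) && (!(b && c) -> !c)) && (!(a <-> b) <-> (c || a)) = 1/2 && 1/2 = 1/2

1/2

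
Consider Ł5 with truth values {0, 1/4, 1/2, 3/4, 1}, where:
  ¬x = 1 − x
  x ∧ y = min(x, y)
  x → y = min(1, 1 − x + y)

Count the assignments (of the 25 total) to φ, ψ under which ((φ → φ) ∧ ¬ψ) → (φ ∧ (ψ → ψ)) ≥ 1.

value 1: 15 assignments (counts)
value 3/4: 4 assignments
value 1/2: 3 assignments
value 1/4: 2 assignments
value 0: 1 assignment
So 15 of the 25 assignments meet the threshold.

15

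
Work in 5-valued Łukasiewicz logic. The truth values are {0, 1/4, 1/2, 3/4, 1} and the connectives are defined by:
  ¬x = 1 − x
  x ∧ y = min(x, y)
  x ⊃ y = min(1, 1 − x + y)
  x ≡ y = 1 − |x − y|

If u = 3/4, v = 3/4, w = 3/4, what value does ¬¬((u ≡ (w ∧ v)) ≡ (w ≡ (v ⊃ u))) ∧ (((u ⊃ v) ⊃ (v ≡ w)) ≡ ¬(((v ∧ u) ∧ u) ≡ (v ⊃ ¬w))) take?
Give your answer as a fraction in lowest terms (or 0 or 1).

w ∧ v = 3/4 ∧ 3/4 = 3/4
u ≡ (w ∧ v) = 3/4 ≡ 3/4 = 1
v ⊃ u = 3/4 ⊃ 3/4 = 1
w ≡ (v ⊃ u) = 3/4 ≡ 1 = 3/4
(u ≡ (w ∧ v)) ≡ (w ≡ (v ⊃ u)) = 1 ≡ 3/4 = 3/4
¬((u ≡ (w ∧ v)) ≡ (w ≡ (v ⊃ u))) = ¬3/4 = 1/4
¬¬((u ≡ (w ∧ v)) ≡ (w ≡ (v ⊃ u))) = ¬1/4 = 3/4
u ⊃ v = 3/4 ⊃ 3/4 = 1
v ≡ w = 3/4 ≡ 3/4 = 1
(u ⊃ v) ⊃ (v ≡ w) = 1 ⊃ 1 = 1
v ∧ u = 3/4 ∧ 3/4 = 3/4
(v ∧ u) ∧ u = 3/4 ∧ 3/4 = 3/4
¬w = ¬3/4 = 1/4
v ⊃ ¬w = 3/4 ⊃ 1/4 = 1/2
((v ∧ u) ∧ u) ≡ (v ⊃ ¬w) = 3/4 ≡ 1/2 = 3/4
¬(((v ∧ u) ∧ u) ≡ (v ⊃ ¬w)) = ¬3/4 = 1/4
((u ⊃ v) ⊃ (v ≡ w)) ≡ ¬(((v ∧ u) ∧ u) ≡ (v ⊃ ¬w)) = 1 ≡ 1/4 = 1/4
¬¬((u ≡ (w ∧ v)) ≡ (w ≡ (v ⊃ u))) ∧ (((u ⊃ v) ⊃ (v ≡ w)) ≡ ¬(((v ∧ u) ∧ u) ≡ (v ⊃ ¬w))) = 3/4 ∧ 1/4 = 1/4

1/4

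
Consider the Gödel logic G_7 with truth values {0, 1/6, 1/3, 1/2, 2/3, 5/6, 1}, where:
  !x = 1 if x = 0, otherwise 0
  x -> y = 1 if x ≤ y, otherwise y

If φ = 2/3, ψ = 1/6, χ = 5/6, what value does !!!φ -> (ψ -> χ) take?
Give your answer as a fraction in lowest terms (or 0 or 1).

!φ = !2/3 = 0
!!φ = !0 = 1
!!!φ = !1 = 0
ψ -> χ = 1/6 -> 5/6 = 1
!!!φ -> (ψ -> χ) = 0 -> 1 = 1

1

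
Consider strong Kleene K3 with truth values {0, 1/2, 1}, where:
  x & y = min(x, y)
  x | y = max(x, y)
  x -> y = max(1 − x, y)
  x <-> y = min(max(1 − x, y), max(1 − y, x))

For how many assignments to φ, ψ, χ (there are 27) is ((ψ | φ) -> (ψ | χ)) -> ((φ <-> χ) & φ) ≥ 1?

4

value 1: 4 assignments (counts)
value 1/2: 15 assignments
value 0: 8 assignments
So 4 of the 27 assignments meet the threshold.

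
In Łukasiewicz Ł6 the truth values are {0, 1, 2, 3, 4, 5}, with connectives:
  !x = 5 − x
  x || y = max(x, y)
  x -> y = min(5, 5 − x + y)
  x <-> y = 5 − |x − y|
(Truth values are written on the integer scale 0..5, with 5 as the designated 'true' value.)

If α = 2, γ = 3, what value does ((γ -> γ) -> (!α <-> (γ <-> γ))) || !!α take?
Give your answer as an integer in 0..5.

γ -> γ = 3 -> 3 = 5
!α = !2 = 3
γ <-> γ = 3 <-> 3 = 5
!α <-> (γ <-> γ) = 3 <-> 5 = 3
(γ -> γ) -> (!α <-> (γ <-> γ)) = 5 -> 3 = 3
!α = !2 = 3
!!α = !3 = 2
((γ -> γ) -> (!α <-> (γ <-> γ))) || !!α = 3 || 2 = 3

3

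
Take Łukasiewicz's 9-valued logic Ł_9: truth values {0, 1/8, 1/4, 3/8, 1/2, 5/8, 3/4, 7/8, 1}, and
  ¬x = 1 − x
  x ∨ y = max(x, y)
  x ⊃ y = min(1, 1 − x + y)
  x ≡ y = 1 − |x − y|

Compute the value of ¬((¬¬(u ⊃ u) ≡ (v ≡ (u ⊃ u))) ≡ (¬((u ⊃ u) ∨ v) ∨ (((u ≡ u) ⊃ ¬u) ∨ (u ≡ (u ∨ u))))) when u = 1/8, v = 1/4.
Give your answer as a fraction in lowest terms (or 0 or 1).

u ⊃ u = 1/8 ⊃ 1/8 = 1
¬(u ⊃ u) = ¬1 = 0
¬¬(u ⊃ u) = ¬0 = 1
u ⊃ u = 1/8 ⊃ 1/8 = 1
v ≡ (u ⊃ u) = 1/4 ≡ 1 = 1/4
¬¬(u ⊃ u) ≡ (v ≡ (u ⊃ u)) = 1 ≡ 1/4 = 1/4
u ⊃ u = 1/8 ⊃ 1/8 = 1
(u ⊃ u) ∨ v = 1 ∨ 1/4 = 1
¬((u ⊃ u) ∨ v) = ¬1 = 0
u ≡ u = 1/8 ≡ 1/8 = 1
¬u = ¬1/8 = 7/8
(u ≡ u) ⊃ ¬u = 1 ⊃ 7/8 = 7/8
u ∨ u = 1/8 ∨ 1/8 = 1/8
u ≡ (u ∨ u) = 1/8 ≡ 1/8 = 1
((u ≡ u) ⊃ ¬u) ∨ (u ≡ (u ∨ u)) = 7/8 ∨ 1 = 1
¬((u ⊃ u) ∨ v) ∨ (((u ≡ u) ⊃ ¬u) ∨ (u ≡ (u ∨ u))) = 0 ∨ 1 = 1
(¬¬(u ⊃ u) ≡ (v ≡ (u ⊃ u))) ≡ (¬((u ⊃ u) ∨ v) ∨ (((u ≡ u) ⊃ ¬u) ∨ (u ≡ (u ∨ u)))) = 1/4 ≡ 1 = 1/4
¬((¬¬(u ⊃ u) ≡ (v ≡ (u ⊃ u))) ≡ (¬((u ⊃ u) ∨ v) ∨ (((u ≡ u) ⊃ ¬u) ∨ (u ≡ (u ∨ u))))) = ¬1/4 = 3/4

3/4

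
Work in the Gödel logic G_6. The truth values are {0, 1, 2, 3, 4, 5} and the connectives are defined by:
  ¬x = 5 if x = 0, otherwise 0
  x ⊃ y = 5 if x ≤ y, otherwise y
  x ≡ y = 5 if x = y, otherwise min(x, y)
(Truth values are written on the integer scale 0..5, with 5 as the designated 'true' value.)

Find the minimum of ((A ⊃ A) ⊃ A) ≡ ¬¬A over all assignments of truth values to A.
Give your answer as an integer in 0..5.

1

Take A = 1:
A ⊃ A = 1 ⊃ 1 = 5
(A ⊃ A) ⊃ A = 5 ⊃ 1 = 1
¬A = ¬1 = 0
¬¬A = ¬0 = 5
((A ⊃ A) ⊃ A) ≡ ¬¬A = 1 ≡ 5 = 1
No assignment yields a value below 1, so this is the minimum.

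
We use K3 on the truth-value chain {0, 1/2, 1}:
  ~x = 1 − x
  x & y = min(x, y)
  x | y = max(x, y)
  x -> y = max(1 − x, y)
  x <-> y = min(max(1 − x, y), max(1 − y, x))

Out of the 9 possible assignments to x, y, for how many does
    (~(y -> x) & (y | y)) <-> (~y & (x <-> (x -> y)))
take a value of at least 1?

3

x = 0, y = 0 ↦ 1  ≥
x = 0, y = 1/2 ↦ 1/2  <
x = 0, y = 1 ↦ 0  <
x = 1/2, y = 0 ↦ 1/2  <
x = 1/2, y = 1/2 ↦ 1/2  <
x = 1/2, y = 1 ↦ 1/2  <
x = 1, y = 0 ↦ 1  ≥
x = 1, y = 1/2 ↦ 1/2  <
x = 1, y = 1 ↦ 1  ≥
So 3 of the 9 assignments meet the threshold.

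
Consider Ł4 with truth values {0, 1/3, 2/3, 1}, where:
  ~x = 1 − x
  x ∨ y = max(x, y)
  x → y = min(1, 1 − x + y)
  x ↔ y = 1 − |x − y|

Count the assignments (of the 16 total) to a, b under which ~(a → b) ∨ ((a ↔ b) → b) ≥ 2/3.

a = 0, b = 0 ↦ 0  <
a = 0, b = 1/3 ↦ 2/3  ≥
a = 0, b = 2/3 ↦ 1  ≥
a = 0, b = 1 ↦ 1  ≥
a = 1/3, b = 0 ↦ 1/3  <
a = 1/3, b = 1/3 ↦ 1/3  <
a = 1/3, b = 2/3 ↦ 1  ≥
a = 1/3, b = 1 ↦ 1  ≥
a = 2/3, b = 0 ↦ 2/3  ≥
a = 2/3, b = 1/3 ↦ 2/3  ≥
a = 2/3, b = 2/3 ↦ 2/3  ≥
a = 2/3, b = 1 ↦ 1  ≥
a = 1, b = 0 ↦ 1  ≥
a = 1, b = 1/3 ↦ 1  ≥
a = 1, b = 2/3 ↦ 1  ≥
a = 1, b = 1 ↦ 1  ≥
So 13 of the 16 assignments meet the threshold.

13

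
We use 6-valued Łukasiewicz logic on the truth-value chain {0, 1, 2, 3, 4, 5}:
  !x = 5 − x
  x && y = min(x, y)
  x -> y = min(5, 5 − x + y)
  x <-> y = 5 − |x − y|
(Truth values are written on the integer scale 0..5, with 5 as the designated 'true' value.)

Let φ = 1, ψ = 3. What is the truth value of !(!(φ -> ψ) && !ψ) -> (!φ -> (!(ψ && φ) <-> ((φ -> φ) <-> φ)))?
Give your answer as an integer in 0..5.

3

φ -> ψ = 1 -> 3 = 5
!(φ -> ψ) = !5 = 0
!ψ = !3 = 2
!(φ -> ψ) && !ψ = 0 && 2 = 0
!(!(φ -> ψ) && !ψ) = !0 = 5
!φ = !1 = 4
ψ && φ = 3 && 1 = 1
!(ψ && φ) = !1 = 4
φ -> φ = 1 -> 1 = 5
(φ -> φ) <-> φ = 5 <-> 1 = 1
!(ψ && φ) <-> ((φ -> φ) <-> φ) = 4 <-> 1 = 2
!φ -> (!(ψ && φ) <-> ((φ -> φ) <-> φ)) = 4 -> 2 = 3
!(!(φ -> ψ) && !ψ) -> (!φ -> (!(ψ && φ) <-> ((φ -> φ) <-> φ))) = 5 -> 3 = 3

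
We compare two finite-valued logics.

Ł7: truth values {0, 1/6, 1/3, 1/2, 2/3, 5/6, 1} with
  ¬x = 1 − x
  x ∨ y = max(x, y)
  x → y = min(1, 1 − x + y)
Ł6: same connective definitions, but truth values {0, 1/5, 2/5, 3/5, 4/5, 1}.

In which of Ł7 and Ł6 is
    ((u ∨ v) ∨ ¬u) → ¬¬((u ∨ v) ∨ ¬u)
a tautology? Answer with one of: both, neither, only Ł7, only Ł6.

In Ł7: every assignment gives 1 — tautology.
In Ł6: every assignment gives 1 — tautology.

both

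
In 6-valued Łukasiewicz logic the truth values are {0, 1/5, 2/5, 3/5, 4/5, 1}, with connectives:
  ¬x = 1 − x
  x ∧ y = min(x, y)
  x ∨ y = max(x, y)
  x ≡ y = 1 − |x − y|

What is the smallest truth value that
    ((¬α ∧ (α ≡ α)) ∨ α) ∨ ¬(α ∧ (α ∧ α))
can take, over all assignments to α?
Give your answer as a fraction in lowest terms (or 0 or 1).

3/5

Take α = 2/5:
¬α = ¬2/5 = 3/5
α ≡ α = 2/5 ≡ 2/5 = 1
¬α ∧ (α ≡ α) = 3/5 ∧ 1 = 3/5
(¬α ∧ (α ≡ α)) ∨ α = 3/5 ∨ 2/5 = 3/5
α ∧ α = 2/5 ∧ 2/5 = 2/5
α ∧ (α ∧ α) = 2/5 ∧ 2/5 = 2/5
¬(α ∧ (α ∧ α)) = ¬2/5 = 3/5
((¬α ∧ (α ≡ α)) ∨ α) ∨ ¬(α ∧ (α ∧ α)) = 3/5 ∨ 3/5 = 3/5
No assignment yields a value below 3/5, so this is the minimum.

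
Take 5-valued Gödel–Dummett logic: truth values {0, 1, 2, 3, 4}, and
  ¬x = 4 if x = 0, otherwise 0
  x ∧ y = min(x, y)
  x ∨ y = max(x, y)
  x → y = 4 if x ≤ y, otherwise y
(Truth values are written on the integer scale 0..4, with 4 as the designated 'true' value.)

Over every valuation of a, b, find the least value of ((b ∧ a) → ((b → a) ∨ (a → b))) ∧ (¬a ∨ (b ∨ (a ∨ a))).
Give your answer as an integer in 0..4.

Take a = 1, b = 0:
b ∧ a = 0 ∧ 1 = 0
b → a = 0 → 1 = 4
a → b = 1 → 0 = 0
(b → a) ∨ (a → b) = 4 ∨ 0 = 4
(b ∧ a) → ((b → a) ∨ (a → b)) = 0 → 4 = 4
¬a = ¬1 = 0
a ∨ a = 1 ∨ 1 = 1
b ∨ (a ∨ a) = 0 ∨ 1 = 1
¬a ∨ (b ∨ (a ∨ a)) = 0 ∨ 1 = 1
((b ∧ a) → ((b → a) ∨ (a → b))) ∧ (¬a ∨ (b ∨ (a ∨ a))) = 4 ∧ 1 = 1
No assignment yields a value below 1, so this is the minimum.

1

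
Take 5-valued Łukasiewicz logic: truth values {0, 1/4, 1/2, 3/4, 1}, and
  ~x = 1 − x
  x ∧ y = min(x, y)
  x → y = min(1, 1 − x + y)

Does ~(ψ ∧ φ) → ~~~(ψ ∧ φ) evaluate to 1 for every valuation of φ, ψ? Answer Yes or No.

Yes

At φ = 3/4, ψ = 1/2, for instance:
ψ ∧ φ = 1/2 ∧ 3/4 = 1/2
~(ψ ∧ φ) = ~1/2 = 1/2
~~(ψ ∧ φ) = ~1/2 = 1/2
~~~(ψ ∧ φ) = ~1/2 = 1/2
~(ψ ∧ φ) → ~~~(ψ ∧ φ) = 1/2 → 1/2 = 1
and checking the remaining 24 assignments likewise gives ≥ 1 in every case.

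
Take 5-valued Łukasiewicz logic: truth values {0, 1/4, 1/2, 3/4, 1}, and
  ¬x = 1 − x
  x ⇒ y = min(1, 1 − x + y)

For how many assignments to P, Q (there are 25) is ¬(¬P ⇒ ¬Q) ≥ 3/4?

3

value 1: 1 assignment (counts)
value 3/4: 2 assignments (counts)
value 1/2: 3 assignments
value 1/4: 4 assignments
value 0: 15 assignments
So 3 of the 25 assignments meet the threshold.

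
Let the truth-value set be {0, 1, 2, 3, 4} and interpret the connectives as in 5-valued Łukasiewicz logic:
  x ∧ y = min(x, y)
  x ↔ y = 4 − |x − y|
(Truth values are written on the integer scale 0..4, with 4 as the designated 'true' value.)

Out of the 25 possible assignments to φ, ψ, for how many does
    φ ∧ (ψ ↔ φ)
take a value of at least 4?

value 4: 1 assignment (counts)
value 3: 4 assignments
value 2: 7 assignments
value 1: 7 assignments
value 0: 6 assignments
So 1 of the 25 assignments meets the threshold.

1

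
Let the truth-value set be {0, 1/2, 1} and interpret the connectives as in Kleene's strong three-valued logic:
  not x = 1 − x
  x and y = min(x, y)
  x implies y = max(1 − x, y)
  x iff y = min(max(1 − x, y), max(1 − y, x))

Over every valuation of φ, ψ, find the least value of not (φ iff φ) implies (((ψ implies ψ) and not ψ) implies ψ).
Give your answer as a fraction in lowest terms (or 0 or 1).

Take φ = 1/2, ψ = 0:
φ iff φ = 1/2 iff 1/2 = 1/2
not (φ iff φ) = not 1/2 = 1/2
ψ implies ψ = 0 implies 0 = 1
not ψ = not 0 = 1
(ψ implies ψ) and not ψ = 1 and 1 = 1
((ψ implies ψ) and not ψ) implies ψ = 1 implies 0 = 0
not (φ iff φ) implies (((ψ implies ψ) and not ψ) implies ψ) = 1/2 implies 0 = 1/2
No assignment yields a value below 1/2, so this is the minimum.

1/2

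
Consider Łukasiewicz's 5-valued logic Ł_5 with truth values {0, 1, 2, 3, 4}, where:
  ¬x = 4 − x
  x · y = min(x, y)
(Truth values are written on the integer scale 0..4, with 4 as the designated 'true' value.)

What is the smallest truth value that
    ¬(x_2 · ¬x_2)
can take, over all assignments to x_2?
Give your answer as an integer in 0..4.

2

Take x_2 = 2:
¬x_2 = ¬2 = 2
x_2 · ¬x_2 = 2 · 2 = 2
¬(x_2 · ¬x_2) = ¬2 = 2
No assignment yields a value below 2, so this is the minimum.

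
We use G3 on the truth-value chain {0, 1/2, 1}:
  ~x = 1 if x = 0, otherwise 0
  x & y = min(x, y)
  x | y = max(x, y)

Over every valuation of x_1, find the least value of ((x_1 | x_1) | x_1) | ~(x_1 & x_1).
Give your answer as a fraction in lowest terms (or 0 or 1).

1/2

Take x_1 = 1/2:
x_1 | x_1 = 1/2 | 1/2 = 1/2
(x_1 | x_1) | x_1 = 1/2 | 1/2 = 1/2
x_1 & x_1 = 1/2 & 1/2 = 1/2
~(x_1 & x_1) = ~1/2 = 0
((x_1 | x_1) | x_1) | ~(x_1 & x_1) = 1/2 | 0 = 1/2
No assignment yields a value below 1/2, so this is the minimum.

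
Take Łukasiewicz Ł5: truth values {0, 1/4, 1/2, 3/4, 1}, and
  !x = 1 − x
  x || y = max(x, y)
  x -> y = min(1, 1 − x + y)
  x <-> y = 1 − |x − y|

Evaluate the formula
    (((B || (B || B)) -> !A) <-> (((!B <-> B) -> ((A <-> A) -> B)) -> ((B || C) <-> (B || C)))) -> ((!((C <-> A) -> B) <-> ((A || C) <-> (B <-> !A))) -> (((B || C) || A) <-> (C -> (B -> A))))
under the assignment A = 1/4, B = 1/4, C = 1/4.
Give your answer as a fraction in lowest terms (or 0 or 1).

1/4

B || B = 1/4 || 1/4 = 1/4
B || (B || B) = 1/4 || 1/4 = 1/4
!A = !1/4 = 3/4
(B || (B || B)) -> !A = 1/4 -> 3/4 = 1
!B = !1/4 = 3/4
!B <-> B = 3/4 <-> 1/4 = 1/2
A <-> A = 1/4 <-> 1/4 = 1
(A <-> A) -> B = 1 -> 1/4 = 1/4
(!B <-> B) -> ((A <-> A) -> B) = 1/2 -> 1/4 = 3/4
B || C = 1/4 || 1/4 = 1/4
B || C = 1/4 || 1/4 = 1/4
(B || C) <-> (B || C) = 1/4 <-> 1/4 = 1
((!B <-> B) -> ((A <-> A) -> B)) -> ((B || C) <-> (B || C)) = 3/4 -> 1 = 1
((B || (B || B)) -> !A) <-> (((!B <-> B) -> ((A <-> A) -> B)) -> ((B || C) <-> (B || C))) = 1 <-> 1 = 1
C <-> A = 1/4 <-> 1/4 = 1
(C <-> A) -> B = 1 -> 1/4 = 1/4
!((C <-> A) -> B) = !1/4 = 3/4
A || C = 1/4 || 1/4 = 1/4
!A = !1/4 = 3/4
B <-> !A = 1/4 <-> 3/4 = 1/2
(A || C) <-> (B <-> !A) = 1/4 <-> 1/2 = 3/4
!((C <-> A) -> B) <-> ((A || C) <-> (B <-> !A)) = 3/4 <-> 3/4 = 1
B || C = 1/4 || 1/4 = 1/4
(B || C) || A = 1/4 || 1/4 = 1/4
B -> A = 1/4 -> 1/4 = 1
C -> (B -> A) = 1/4 -> 1 = 1
((B || C) || A) <-> (C -> (B -> A)) = 1/4 <-> 1 = 1/4
(!((C <-> A) -> B) <-> ((A || C) <-> (B <-> !A))) -> (((B || C) || A) <-> (C -> (B -> A))) = 1 -> 1/4 = 1/4
(((B || (B || B)) -> !A) <-> (((!B <-> B) -> ((A <-> A) -> B)) -> ((B || C) <-> (B || C)))) -> ((!((C <-> A) -> B) <-> ((A || C) <-> (B <-> !A))) -> (((B || C) || A) <-> (C -> (B -> A)))) = 1 -> 1/4 = 1/4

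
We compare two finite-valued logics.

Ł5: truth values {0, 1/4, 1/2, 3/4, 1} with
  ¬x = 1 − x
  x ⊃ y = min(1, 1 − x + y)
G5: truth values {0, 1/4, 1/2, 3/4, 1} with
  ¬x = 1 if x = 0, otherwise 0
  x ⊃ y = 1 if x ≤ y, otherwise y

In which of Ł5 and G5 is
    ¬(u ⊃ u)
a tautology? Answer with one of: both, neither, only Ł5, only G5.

neither

In Ł5: at u = 0 the value is 0 — not a tautology.
In G5: at u = 0 the value is 0 — not a tautology.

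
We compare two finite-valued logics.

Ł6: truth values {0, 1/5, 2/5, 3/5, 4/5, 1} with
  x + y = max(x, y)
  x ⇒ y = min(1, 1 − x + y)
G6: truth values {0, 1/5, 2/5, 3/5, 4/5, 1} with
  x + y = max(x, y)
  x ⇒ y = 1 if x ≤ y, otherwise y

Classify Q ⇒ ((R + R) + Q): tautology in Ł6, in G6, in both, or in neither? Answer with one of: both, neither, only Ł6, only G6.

In Ł6: every assignment gives 1 — tautology.
In G6: every assignment gives 1 — tautology.

both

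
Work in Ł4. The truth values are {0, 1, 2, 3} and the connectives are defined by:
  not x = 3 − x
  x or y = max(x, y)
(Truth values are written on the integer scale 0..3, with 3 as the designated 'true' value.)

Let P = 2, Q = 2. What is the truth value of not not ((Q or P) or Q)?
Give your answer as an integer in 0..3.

2

Q or P = 2 or 2 = 2
(Q or P) or Q = 2 or 2 = 2
not ((Q or P) or Q) = not 2 = 1
not not ((Q or P) or Q) = not 1 = 2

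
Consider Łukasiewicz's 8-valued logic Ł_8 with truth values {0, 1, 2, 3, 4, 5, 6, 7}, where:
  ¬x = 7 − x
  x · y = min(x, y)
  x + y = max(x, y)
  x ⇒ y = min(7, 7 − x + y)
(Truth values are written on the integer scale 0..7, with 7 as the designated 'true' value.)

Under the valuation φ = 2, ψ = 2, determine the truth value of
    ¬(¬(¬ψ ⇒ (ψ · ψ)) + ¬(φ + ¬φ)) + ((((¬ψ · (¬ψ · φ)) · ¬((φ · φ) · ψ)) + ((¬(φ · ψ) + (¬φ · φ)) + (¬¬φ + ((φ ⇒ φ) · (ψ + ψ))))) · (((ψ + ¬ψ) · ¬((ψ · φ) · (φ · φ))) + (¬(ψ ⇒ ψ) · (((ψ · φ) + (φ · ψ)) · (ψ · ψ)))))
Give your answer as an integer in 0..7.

¬ψ = ¬2 = 5
ψ · ψ = 2 · 2 = 2
¬ψ ⇒ (ψ · ψ) = 5 ⇒ 2 = 4
¬(¬ψ ⇒ (ψ · ψ)) = ¬4 = 3
¬φ = ¬2 = 5
φ + ¬φ = 2 + 5 = 5
¬(φ + ¬φ) = ¬5 = 2
¬(¬ψ ⇒ (ψ · ψ)) + ¬(φ + ¬φ) = 3 + 2 = 3
¬(¬(¬ψ ⇒ (ψ · ψ)) + ¬(φ + ¬φ)) = ¬3 = 4
¬ψ = ¬2 = 5
¬ψ = ¬2 = 5
¬ψ · φ = 5 · 2 = 2
¬ψ · (¬ψ · φ) = 5 · 2 = 2
φ · φ = 2 · 2 = 2
(φ · φ) · ψ = 2 · 2 = 2
¬((φ · φ) · ψ) = ¬2 = 5
(¬ψ · (¬ψ · φ)) · ¬((φ · φ) · ψ) = 2 · 5 = 2
φ · ψ = 2 · 2 = 2
¬(φ · ψ) = ¬2 = 5
¬φ = ¬2 = 5
¬φ · φ = 5 · 2 = 2
¬(φ · ψ) + (¬φ · φ) = 5 + 2 = 5
¬φ = ¬2 = 5
¬¬φ = ¬5 = 2
φ ⇒ φ = 2 ⇒ 2 = 7
ψ + ψ = 2 + 2 = 2
(φ ⇒ φ) · (ψ + ψ) = 7 · 2 = 2
¬¬φ + ((φ ⇒ φ) · (ψ + ψ)) = 2 + 2 = 2
(¬(φ · ψ) + (¬φ · φ)) + (¬¬φ + ((φ ⇒ φ) · (ψ + ψ))) = 5 + 2 = 5
((¬ψ · (¬ψ · φ)) · ¬((φ · φ) · ψ)) + ((¬(φ · ψ) + (¬φ · φ)) + (¬¬φ + ((φ ⇒ φ) · (ψ + ψ)))) = 2 + 5 = 5
¬ψ = ¬2 = 5
ψ + ¬ψ = 2 + 5 = 5
ψ · φ = 2 · 2 = 2
φ · φ = 2 · 2 = 2
(ψ · φ) · (φ · φ) = 2 · 2 = 2
¬((ψ · φ) · (φ · φ)) = ¬2 = 5
(ψ + ¬ψ) · ¬((ψ · φ) · (φ · φ)) = 5 · 5 = 5
ψ ⇒ ψ = 2 ⇒ 2 = 7
¬(ψ ⇒ ψ) = ¬7 = 0
ψ · φ = 2 · 2 = 2
φ · ψ = 2 · 2 = 2
(ψ · φ) + (φ · ψ) = 2 + 2 = 2
ψ · ψ = 2 · 2 = 2
((ψ · φ) + (φ · ψ)) · (ψ · ψ) = 2 · 2 = 2
¬(ψ ⇒ ψ) · (((ψ · φ) + (φ · ψ)) · (ψ · ψ)) = 0 · 2 = 0
((ψ + ¬ψ) · ¬((ψ · φ) · (φ · φ))) + (¬(ψ ⇒ ψ) · (((ψ · φ) + (φ · ψ)) · (ψ · ψ))) = 5 + 0 = 5
(((¬ψ · (¬ψ · φ)) · ¬((φ · φ) · ψ)) + ((¬(φ · ψ) + (¬φ · φ)) + (¬¬φ + ((φ ⇒ φ) · (ψ + ψ))))) · (((ψ + ¬ψ) · ¬((ψ · φ) · (φ · φ))) + (¬(ψ ⇒ ψ) · (((ψ · φ) + (φ · ψ)) · (ψ · ψ)))) = 5 · 5 = 5
¬(¬(¬ψ ⇒ (ψ · ψ)) + ¬(φ + ¬φ)) + ((((¬ψ · (¬ψ · φ)) · ¬((φ · φ) · ψ)) + ((¬(φ · ψ) + (¬φ · φ)) + (¬¬φ + ((φ ⇒ φ) · (ψ + ψ))))) · (((ψ + ¬ψ) · ¬((ψ · φ) · (φ · φ))) + (¬(ψ ⇒ ψ) · (((ψ · φ) + (φ · ψ)) · (ψ · ψ))))) = 4 + 5 = 5

5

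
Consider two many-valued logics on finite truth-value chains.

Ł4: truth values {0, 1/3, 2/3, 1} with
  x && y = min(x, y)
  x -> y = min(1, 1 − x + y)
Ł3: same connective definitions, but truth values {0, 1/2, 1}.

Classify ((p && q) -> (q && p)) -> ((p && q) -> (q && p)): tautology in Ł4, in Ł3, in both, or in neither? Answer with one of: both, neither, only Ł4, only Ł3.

both

In Ł4: every assignment gives 1 — tautology.
In Ł3: every assignment gives 1 — tautology.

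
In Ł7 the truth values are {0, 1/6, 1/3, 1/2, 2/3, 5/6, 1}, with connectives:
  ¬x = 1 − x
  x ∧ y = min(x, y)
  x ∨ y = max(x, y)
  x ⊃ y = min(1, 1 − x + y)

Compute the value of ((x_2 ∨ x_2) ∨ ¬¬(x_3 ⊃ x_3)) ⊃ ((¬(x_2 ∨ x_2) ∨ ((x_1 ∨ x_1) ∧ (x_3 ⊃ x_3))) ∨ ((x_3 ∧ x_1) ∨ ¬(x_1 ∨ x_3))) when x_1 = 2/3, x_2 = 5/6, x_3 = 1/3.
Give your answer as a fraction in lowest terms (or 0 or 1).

x_2 ∨ x_2 = 5/6 ∨ 5/6 = 5/6
x_3 ⊃ x_3 = 1/3 ⊃ 1/3 = 1
¬(x_3 ⊃ x_3) = ¬1 = 0
¬¬(x_3 ⊃ x_3) = ¬0 = 1
(x_2 ∨ x_2) ∨ ¬¬(x_3 ⊃ x_3) = 5/6 ∨ 1 = 1
x_2 ∨ x_2 = 5/6 ∨ 5/6 = 5/6
¬(x_2 ∨ x_2) = ¬5/6 = 1/6
x_1 ∨ x_1 = 2/3 ∨ 2/3 = 2/3
x_3 ⊃ x_3 = 1/3 ⊃ 1/3 = 1
(x_1 ∨ x_1) ∧ (x_3 ⊃ x_3) = 2/3 ∧ 1 = 2/3
¬(x_2 ∨ x_2) ∨ ((x_1 ∨ x_1) ∧ (x_3 ⊃ x_3)) = 1/6 ∨ 2/3 = 2/3
x_3 ∧ x_1 = 1/3 ∧ 2/3 = 1/3
x_1 ∨ x_3 = 2/3 ∨ 1/3 = 2/3
¬(x_1 ∨ x_3) = ¬2/3 = 1/3
(x_3 ∧ x_1) ∨ ¬(x_1 ∨ x_3) = 1/3 ∨ 1/3 = 1/3
(¬(x_2 ∨ x_2) ∨ ((x_1 ∨ x_1) ∧ (x_3 ⊃ x_3))) ∨ ((x_3 ∧ x_1) ∨ ¬(x_1 ∨ x_3)) = 2/3 ∨ 1/3 = 2/3
((x_2 ∨ x_2) ∨ ¬¬(x_3 ⊃ x_3)) ⊃ ((¬(x_2 ∨ x_2) ∨ ((x_1 ∨ x_1) ∧ (x_3 ⊃ x_3))) ∨ ((x_3 ∧ x_1) ∨ ¬(x_1 ∨ x_3))) = 1 ⊃ 2/3 = 2/3

2/3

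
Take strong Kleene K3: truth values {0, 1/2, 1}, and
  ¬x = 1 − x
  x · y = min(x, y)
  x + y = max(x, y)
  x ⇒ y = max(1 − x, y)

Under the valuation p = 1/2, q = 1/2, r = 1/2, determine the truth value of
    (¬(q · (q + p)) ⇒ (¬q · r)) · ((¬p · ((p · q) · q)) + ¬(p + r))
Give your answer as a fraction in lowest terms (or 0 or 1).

1/2

q + p = 1/2 + 1/2 = 1/2
q · (q + p) = 1/2 · 1/2 = 1/2
¬(q · (q + p)) = ¬1/2 = 1/2
¬q = ¬1/2 = 1/2
¬q · r = 1/2 · 1/2 = 1/2
¬(q · (q + p)) ⇒ (¬q · r) = 1/2 ⇒ 1/2 = 1/2
¬p = ¬1/2 = 1/2
p · q = 1/2 · 1/2 = 1/2
(p · q) · q = 1/2 · 1/2 = 1/2
¬p · ((p · q) · q) = 1/2 · 1/2 = 1/2
p + r = 1/2 + 1/2 = 1/2
¬(p + r) = ¬1/2 = 1/2
(¬p · ((p · q) · q)) + ¬(p + r) = 1/2 + 1/2 = 1/2
(¬(q · (q + p)) ⇒ (¬q · r)) · ((¬p · ((p · q) · q)) + ¬(p + r)) = 1/2 · 1/2 = 1/2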